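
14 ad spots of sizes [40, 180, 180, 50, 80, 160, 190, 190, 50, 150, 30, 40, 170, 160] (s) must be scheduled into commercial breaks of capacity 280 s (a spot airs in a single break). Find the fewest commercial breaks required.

Total = 190 + 190 + 180 + 180 + 170 + 160 + 160 + 150 + 80 + 50 + 50 + 40 + 40 + 30 = 1670 s.
Lower bound: ⌈1670/280⌉ = 6 commercial breaks.
Also, 8 ad spots each exceed 140 s, and no two of those can share a break, so at least 8 commercial breaks are needed.
A packing using 8 commercial breaks:
  break 1: 190 + 80 = 270
  break 2: 190 + 50 + 40 = 280
  break 3: 180 + 50 + 40 = 270
  break 4: 180 + 30 = 210
  break 5: 170 = 170
  break 6: 160 = 160
  break 7: 160 = 160
  break 8: 150 = 150
This matches the lower bound, so 8 is optimal.

8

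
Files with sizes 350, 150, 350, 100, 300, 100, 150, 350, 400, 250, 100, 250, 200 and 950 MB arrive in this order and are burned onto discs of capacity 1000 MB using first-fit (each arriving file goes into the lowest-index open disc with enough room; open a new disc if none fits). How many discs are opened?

  350 → disc 1 (new)  [load 350/1000]
  150 → disc 1  [load 500/1000]
  350 → disc 1  [load 850/1000]
  100 → disc 1  [load 950/1000]
  300 → disc 2 (new)  [load 300/1000]
  100 → disc 2  [load 400/1000]
  150 → disc 2  [load 550/1000]
  350 → disc 2  [load 900/1000]
  400 → disc 3 (new)  [load 400/1000]
  250 → disc 3  [load 650/1000]
  100 → disc 2  [load 1000/1000]
  250 → disc 3  [load 900/1000]
  200 → disc 4 (new)  [load 200/1000]
  950 → disc 5 (new)  [load 950/1000]
5 discs opened.

5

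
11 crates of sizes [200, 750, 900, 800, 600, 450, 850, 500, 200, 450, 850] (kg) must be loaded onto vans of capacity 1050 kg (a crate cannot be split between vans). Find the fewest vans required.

7

Total = 900 + 850 + 850 + 800 + 750 + 600 + 500 + 450 + 450 + 200 + 200 = 6550 kg.
Lower bound: ⌈6550/1050⌉ = 7 vans.
A packing using 7 vans:
  van 1: 900 = 900
  van 2: 850 + 200 = 1050
  van 3: 850 + 200 = 1050
  van 4: 800 = 800
  van 5: 750 = 750
  van 6: 600 + 450 = 1050
  van 7: 500 + 450 = 950
This matches the lower bound, so 7 is optimal.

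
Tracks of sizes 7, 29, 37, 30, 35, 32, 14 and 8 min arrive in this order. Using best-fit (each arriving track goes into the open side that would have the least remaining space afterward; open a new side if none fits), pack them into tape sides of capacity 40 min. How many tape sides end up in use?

6

  7 → side 1 (new)  [load 7/40]
  29 → side 1  [load 36/40]
  37 → side 2 (new)  [load 37/40]
  30 → side 3 (new)  [load 30/40]
  35 → side 4 (new)  [load 35/40]
  32 → side 5 (new)  [load 32/40]
  14 → side 6 (new)  [load 14/40]
  8 → side 5  [load 40/40]
6 tape sides opened.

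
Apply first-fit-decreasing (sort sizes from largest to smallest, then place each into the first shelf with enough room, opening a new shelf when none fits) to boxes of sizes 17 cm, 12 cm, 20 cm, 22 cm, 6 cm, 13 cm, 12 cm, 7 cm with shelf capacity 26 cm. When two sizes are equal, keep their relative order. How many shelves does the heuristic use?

Sorted descending: 22, 20, 17, 13, 12, 12, 7, 6.
  22 → shelf 1 (new)  [load 22/26]
  20 → shelf 2 (new)  [load 20/26]
  17 → shelf 3 (new)  [load 17/26]
  13 → shelf 4 (new)  [load 13/26]
  12 → shelf 4  [load 25/26]
  12 → shelf 5 (new)  [load 12/26]
  7 → shelf 3  [load 24/26]
  6 → shelf 2  [load 26/26]
5 shelves opened.

5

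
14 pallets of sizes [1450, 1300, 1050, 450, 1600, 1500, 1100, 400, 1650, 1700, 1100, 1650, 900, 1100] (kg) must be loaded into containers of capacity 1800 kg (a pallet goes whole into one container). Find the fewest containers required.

12

Total = 1700 + 1650 + 1650 + 1600 + 1500 + 1450 + 1300 + 1100 + 1100 + 1100 + 1050 + 900 + 450 + 400 = 16950 kg.
Lower bound: ⌈16950/1800⌉ = 10 containers.
Also, 11 pallets each exceed 900 kg, and no two of those can share a container, so at least 11 containers are needed.
A packing using 12 containers:
  container 1: 1700 = 1700
  container 2: 1650 = 1650
  container 3: 1650 = 1650
  container 4: 1600 = 1600
  container 5: 1500 = 1500
  container 6: 1450 = 1450
  container 7: 1300 + 450 = 1750
  container 8: 1100 + 400 = 1500
  container 9: 1100 = 1100
  container 10: 1100 = 1100
  container 11: 1050 = 1050
  container 12: 900 = 900
No arrangement into 11 containers stays within capacity, so 12 is optimal.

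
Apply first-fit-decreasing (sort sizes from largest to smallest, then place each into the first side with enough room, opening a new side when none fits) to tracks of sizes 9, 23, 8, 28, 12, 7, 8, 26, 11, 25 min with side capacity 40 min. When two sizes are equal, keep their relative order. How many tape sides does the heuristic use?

5

Sorted descending: 28, 26, 25, 23, 12, 11, 9, 8, 8, 7.
  28 → side 1 (new)  [load 28/40]
  26 → side 2 (new)  [load 26/40]
  25 → side 3 (new)  [load 25/40]
  23 → side 4 (new)  [load 23/40]
  12 → side 1  [load 40/40]
  11 → side 2  [load 37/40]
  9 → side 3  [load 34/40]
  8 → side 4  [load 31/40]
  8 → side 4  [load 39/40]
  7 → side 5 (new)  [load 7/40]
5 tape sides opened.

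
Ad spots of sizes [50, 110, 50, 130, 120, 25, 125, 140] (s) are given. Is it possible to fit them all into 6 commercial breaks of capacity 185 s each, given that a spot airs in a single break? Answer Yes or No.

Yes

A valid assignment using 5 commercial breaks:
  break 1: 140 + 25 = 165
  break 2: 130 + 50 = 180
  break 3: 125 + 50 = 175
  break 4: 120 = 120
  break 5: 110 = 110
That uses only 5 ≤ 6, so 6 commercial breaks are enough.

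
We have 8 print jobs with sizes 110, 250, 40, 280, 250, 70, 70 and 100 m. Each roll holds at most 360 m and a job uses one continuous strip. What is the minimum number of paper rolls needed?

4

Total = 280 + 250 + 250 + 110 + 100 + 70 + 70 + 40 = 1170 m.
Lower bound: ⌈1170/360⌉ = 4 paper rolls.
A packing using 4 paper rolls:
  roll 1: 280 + 70 = 350
  roll 2: 250 + 110 = 360
  roll 3: 250 + 100 = 350
  roll 4: 70 + 40 = 110
This matches the lower bound, so 4 is optimal.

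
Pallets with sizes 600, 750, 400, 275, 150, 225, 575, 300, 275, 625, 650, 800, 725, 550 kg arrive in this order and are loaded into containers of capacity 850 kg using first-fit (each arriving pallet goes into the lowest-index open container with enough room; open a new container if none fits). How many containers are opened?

10

  600 → container 1 (new)  [load 600/850]
  750 → container 2 (new)  [load 750/850]
  400 → container 3 (new)  [load 400/850]
  275 → container 3  [load 675/850]
  150 → container 1  [load 750/850]
  225 → container 4 (new)  [load 225/850]
  575 → container 4  [load 800/850]
  300 → container 5 (new)  [load 300/850]
  275 → container 5  [load 575/850]
  625 → container 6 (new)  [load 625/850]
  650 → container 7 (new)  [load 650/850]
  800 → container 8 (new)  [load 800/850]
  725 → container 9 (new)  [load 725/850]
  550 → container 10 (new)  [load 550/850]
10 containers opened.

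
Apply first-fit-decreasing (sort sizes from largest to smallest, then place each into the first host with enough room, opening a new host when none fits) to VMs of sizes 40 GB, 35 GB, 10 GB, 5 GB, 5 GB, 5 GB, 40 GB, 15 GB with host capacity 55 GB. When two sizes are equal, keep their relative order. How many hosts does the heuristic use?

3

Sorted descending: 40, 40, 35, 15, 10, 5, 5, 5.
  40 → host 1 (new)  [load 40/55]
  40 → host 2 (new)  [load 40/55]
  35 → host 3 (new)  [load 35/55]
  15 → host 1  [load 55/55]
  10 → host 2  [load 50/55]
  5 → host 2  [load 55/55]
  5 → host 3  [load 40/55]
  5 → host 3  [load 45/55]
3 hosts opened.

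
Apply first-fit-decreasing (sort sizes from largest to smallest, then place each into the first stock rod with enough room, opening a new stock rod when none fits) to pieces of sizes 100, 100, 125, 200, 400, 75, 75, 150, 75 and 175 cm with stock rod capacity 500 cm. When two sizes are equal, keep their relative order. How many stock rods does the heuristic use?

3

Sorted descending: 400, 200, 175, 150, 125, 100, 100, 75, 75, 75.
  400 → stock rod 1 (new)  [load 400/500]
  200 → stock rod 2 (new)  [load 200/500]
  175 → stock rod 2  [load 375/500]
  150 → stock rod 3 (new)  [load 150/500]
  125 → stock rod 2  [load 500/500]
  100 → stock rod 1  [load 500/500]
  100 → stock rod 3  [load 250/500]
  75 → stock rod 3  [load 325/500]
  75 → stock rod 3  [load 400/500]
  75 → stock rod 3  [load 475/500]
3 stock rods opened.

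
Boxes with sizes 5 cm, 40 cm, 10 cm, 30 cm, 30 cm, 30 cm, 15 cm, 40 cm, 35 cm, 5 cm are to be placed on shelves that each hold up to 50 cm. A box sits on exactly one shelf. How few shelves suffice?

6

Total = 40 + 40 + 35 + 30 + 30 + 30 + 15 + 10 + 5 + 5 = 240 cm.
Lower bound: ⌈240/50⌉ = 5 shelves.
Also, 6 boxes each exceed 25 cm, and no two of those can share a shelf, so at least 6 shelves are needed.
A packing using 6 shelves:
  shelf 1: 40 + 10 = 50
  shelf 2: 40 + 5 + 5 = 50
  shelf 3: 35 + 15 = 50
  shelf 4: 30 = 30
  shelf 5: 30 = 30
  shelf 6: 30 = 30
This matches the lower bound, so 6 is optimal.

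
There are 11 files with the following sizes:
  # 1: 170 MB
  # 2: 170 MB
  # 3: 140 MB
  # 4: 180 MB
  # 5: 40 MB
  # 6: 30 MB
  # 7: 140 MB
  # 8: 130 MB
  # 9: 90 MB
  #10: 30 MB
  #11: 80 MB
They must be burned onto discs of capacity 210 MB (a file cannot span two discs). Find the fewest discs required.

Total = 180 + 170 + 170 + 140 + 140 + 130 + 90 + 80 + 40 + 30 + 30 = 1200 MB.
Lower bound: ⌈1200/210⌉ = 6 discs.
A packing using 7 discs:
  disc 1: 180 + 30 = 210
  disc 2: 170 + 40 = 210
  disc 3: 170 + 30 = 200
  disc 4: 140 = 140
  disc 5: 140 = 140
  disc 6: 130 + 80 = 210
  disc 7: 90 = 90
No arrangement into 6 discs stays within capacity, so 7 is optimal.

7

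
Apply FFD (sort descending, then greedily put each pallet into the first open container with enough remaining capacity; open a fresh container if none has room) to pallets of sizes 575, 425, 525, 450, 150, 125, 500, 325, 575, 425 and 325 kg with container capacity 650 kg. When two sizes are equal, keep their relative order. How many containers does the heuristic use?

Sorted descending: 575, 575, 525, 500, 450, 425, 425, 325, 325, 150, 125.
  575 → container 1 (new)  [load 575/650]
  575 → container 2 (new)  [load 575/650]
  525 → container 3 (new)  [load 525/650]
  500 → container 4 (new)  [load 500/650]
  450 → container 5 (new)  [load 450/650]
  425 → container 6 (new)  [load 425/650]
  425 → container 7 (new)  [load 425/650]
  325 → container 8 (new)  [load 325/650]
  325 → container 8  [load 650/650]
  150 → container 4  [load 650/650]
  125 → container 3  [load 650/650]
8 containers opened.

8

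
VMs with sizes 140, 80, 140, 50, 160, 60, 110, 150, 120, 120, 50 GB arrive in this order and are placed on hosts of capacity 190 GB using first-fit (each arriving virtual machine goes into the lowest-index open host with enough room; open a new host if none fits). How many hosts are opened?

  140 → host 1 (new)  [load 140/190]
  80 → host 2 (new)  [load 80/190]
  140 → host 3 (new)  [load 140/190]
  50 → host 1  [load 190/190]
  160 → host 4 (new)  [load 160/190]
  60 → host 2  [load 140/190]
  110 → host 5 (new)  [load 110/190]
  150 → host 6 (new)  [load 150/190]
  120 → host 7 (new)  [load 120/190]
  120 → host 8 (new)  [load 120/190]
  50 → host 2  [load 190/190]
8 hosts opened.

8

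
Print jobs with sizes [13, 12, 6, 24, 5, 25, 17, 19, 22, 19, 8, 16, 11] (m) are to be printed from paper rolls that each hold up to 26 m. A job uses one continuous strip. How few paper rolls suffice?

Total = 25 + 24 + 22 + 19 + 19 + 17 + 16 + 13 + 12 + 11 + 8 + 6 + 5 = 197 m.
Lower bound: ⌈197/26⌉ = 8 paper rolls.
A packing using 9 paper rolls:
  roll 1: 25 = 25
  roll 2: 24 = 24
  roll 3: 22 = 22
  roll 4: 19 + 6 = 25
  roll 5: 19 + 5 = 24
  roll 6: 17 + 8 = 25
  roll 7: 16 = 16
  roll 8: 13 + 12 = 25
  roll 9: 11 = 11
No arrangement into 8 paper rolls stays within capacity, so 9 is optimal.

9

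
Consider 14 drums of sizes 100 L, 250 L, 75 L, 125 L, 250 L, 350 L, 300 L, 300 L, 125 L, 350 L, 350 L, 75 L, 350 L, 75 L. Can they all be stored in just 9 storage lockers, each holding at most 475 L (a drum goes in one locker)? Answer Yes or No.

A valid assignment using 8 storage lockers:
  locker 1: 350 + 125 = 475
  locker 2: 350 + 125 = 475
  locker 3: 350 + 100 = 450
  locker 4: 350 + 75 = 425
  locker 5: 300 + 75 + 75 = 450
  locker 6: 300 = 300
  locker 7: 250 = 250
  locker 8: 250 = 250
That uses only 8 ≤ 9, so 9 storage lockers are enough.

Yes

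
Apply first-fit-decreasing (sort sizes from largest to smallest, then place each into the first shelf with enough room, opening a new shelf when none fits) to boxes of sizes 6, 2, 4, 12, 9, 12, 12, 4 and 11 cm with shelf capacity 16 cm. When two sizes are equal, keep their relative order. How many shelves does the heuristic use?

5

Sorted descending: 12, 12, 12, 11, 9, 6, 4, 4, 2.
  12 → shelf 1 (new)  [load 12/16]
  12 → shelf 2 (new)  [load 12/16]
  12 → shelf 3 (new)  [load 12/16]
  11 → shelf 4 (new)  [load 11/16]
  9 → shelf 5 (new)  [load 9/16]
  6 → shelf 5  [load 15/16]
  4 → shelf 1  [load 16/16]
  4 → shelf 2  [load 16/16]
  2 → shelf 3  [load 14/16]
5 shelves opened.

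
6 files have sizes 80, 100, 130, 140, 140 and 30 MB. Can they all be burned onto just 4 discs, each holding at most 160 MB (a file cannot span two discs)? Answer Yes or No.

Total = 620 MB; ⌈620/160⌉ = 4.
The bound of 4 does not rule out 4, but exhaustive search shows no assignment into 4 discs of capacity 160 MB exists — the minimum is 5.

No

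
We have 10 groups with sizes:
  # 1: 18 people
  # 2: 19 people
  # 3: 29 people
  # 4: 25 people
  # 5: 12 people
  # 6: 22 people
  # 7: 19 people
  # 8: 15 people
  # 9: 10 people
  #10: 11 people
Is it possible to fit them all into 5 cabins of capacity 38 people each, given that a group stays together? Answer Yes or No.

Total = 180 people; ⌈180/38⌉ = 5.
The bound of 5 does not rule out 5, but exhaustive search shows no assignment into 5 cabins of capacity 38 people exists — the minimum is 6.

No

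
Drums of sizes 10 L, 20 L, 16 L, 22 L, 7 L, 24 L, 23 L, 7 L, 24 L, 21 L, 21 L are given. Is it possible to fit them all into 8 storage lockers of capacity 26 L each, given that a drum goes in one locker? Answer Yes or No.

No

Total = 195 L; ⌈195/26⌉ = 8.
The bound of 8 does not rule out 8, but exhaustive search shows no assignment into 8 storage lockers of capacity 26 L exists — the minimum is 9.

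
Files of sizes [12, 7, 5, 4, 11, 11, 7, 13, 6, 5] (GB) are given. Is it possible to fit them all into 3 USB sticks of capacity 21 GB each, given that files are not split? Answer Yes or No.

No

Total = 81 GB; ⌈81/21⌉ = 4.
At least 4 USB sticks are required, but only 3 are allowed.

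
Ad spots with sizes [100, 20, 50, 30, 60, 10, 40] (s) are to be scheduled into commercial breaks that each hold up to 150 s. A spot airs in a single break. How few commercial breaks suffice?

3

Total = 100 + 60 + 50 + 40 + 30 + 20 + 10 = 310 s.
Lower bound: ⌈310/150⌉ = 3 commercial breaks.
A packing using 3 commercial breaks:
  break 1: 100 + 50 = 150
  break 2: 60 + 40 + 30 + 20 = 150
  break 3: 10 = 10
This matches the lower bound, so 3 is optimal.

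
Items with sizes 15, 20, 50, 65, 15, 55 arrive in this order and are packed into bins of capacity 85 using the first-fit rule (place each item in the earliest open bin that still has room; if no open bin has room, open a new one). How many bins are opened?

  15 → bin 1 (new)  [load 15/85]
  20 → bin 1  [load 35/85]
  50 → bin 1  [load 85/85]
  65 → bin 2 (new)  [load 65/85]
  15 → bin 2  [load 80/85]
  55 → bin 3 (new)  [load 55/85]
3 bins opened.

3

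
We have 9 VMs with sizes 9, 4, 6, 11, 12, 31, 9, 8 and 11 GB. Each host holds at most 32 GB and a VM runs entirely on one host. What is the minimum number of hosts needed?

Total = 31 + 12 + 11 + 11 + 9 + 9 + 8 + 6 + 4 = 101 GB.
Lower bound: ⌈101/32⌉ = 4 hosts.
A packing using 4 hosts:
  host 1: 31 = 31
  host 2: 12 + 11 + 9 = 32
  host 3: 11 + 9 + 8 + 4 = 32
  host 4: 6 = 6
This matches the lower bound, so 4 is optimal.

4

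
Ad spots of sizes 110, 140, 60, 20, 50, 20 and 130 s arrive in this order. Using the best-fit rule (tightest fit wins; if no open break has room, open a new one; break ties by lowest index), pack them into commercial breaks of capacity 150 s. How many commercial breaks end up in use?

4

  110 → break 1 (new)  [load 110/150]
  140 → break 2 (new)  [load 140/150]
  60 → break 3 (new)  [load 60/150]
  20 → break 1  [load 130/150]
  50 → break 3  [load 110/150]
  20 → break 1  [load 150/150]
  130 → break 4 (new)  [load 130/150]
4 commercial breaks opened.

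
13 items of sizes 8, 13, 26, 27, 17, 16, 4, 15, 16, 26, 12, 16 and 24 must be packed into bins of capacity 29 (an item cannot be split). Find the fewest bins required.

Total = 27 + 26 + 26 + 24 + 17 + 16 + 16 + 16 + 15 + 13 + 12 + 8 + 4 = 220.
Lower bound: ⌈220/29⌉ = 8 bins.
Also, 9 items each exceed 29/2, and no two of those can share a bin, so at least 9 bins are needed.
A packing using 9 bins:
  bin 1: 27 = 27
  bin 2: 26 = 26
  bin 3: 26 = 26
  bin 4: 24 + 4 = 28
  bin 5: 17 + 12 = 29
  bin 6: 16 + 13 = 29
  bin 7: 16 + 8 = 24
  bin 8: 16 = 16
  bin 9: 15 = 15
This matches the lower bound, so 9 is optimal.

9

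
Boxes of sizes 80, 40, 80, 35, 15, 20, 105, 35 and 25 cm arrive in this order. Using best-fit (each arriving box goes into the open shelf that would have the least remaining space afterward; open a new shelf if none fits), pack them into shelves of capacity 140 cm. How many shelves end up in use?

4

  80 → shelf 1 (new)  [load 80/140]
  40 → shelf 1  [load 120/140]
  80 → shelf 2 (new)  [load 80/140]
  35 → shelf 2  [load 115/140]
  15 → shelf 1  [load 135/140]
  20 → shelf 2  [load 135/140]
  105 → shelf 3 (new)  [load 105/140]
  35 → shelf 3  [load 140/140]
  25 → shelf 4 (new)  [load 25/140]
4 shelves opened.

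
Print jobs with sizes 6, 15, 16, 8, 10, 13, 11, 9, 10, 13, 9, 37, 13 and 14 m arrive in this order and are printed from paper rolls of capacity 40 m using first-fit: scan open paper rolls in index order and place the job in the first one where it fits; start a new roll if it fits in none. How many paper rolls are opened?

  6 → roll 1 (new)  [load 6/40]
  15 → roll 1  [load 21/40]
  16 → roll 1  [load 37/40]
  8 → roll 2 (new)  [load 8/40]
  10 → roll 2  [load 18/40]
  13 → roll 2  [load 31/40]
  11 → roll 3 (new)  [load 11/40]
  9 → roll 2  [load 40/40]
  10 → roll 3  [load 21/40]
  13 → roll 3  [load 34/40]
  9 → roll 4 (new)  [load 9/40]
  37 → roll 5 (new)  [load 37/40]
  13 → roll 4  [load 22/40]
  14 → roll 4  [load 36/40]
5 paper rolls opened.

5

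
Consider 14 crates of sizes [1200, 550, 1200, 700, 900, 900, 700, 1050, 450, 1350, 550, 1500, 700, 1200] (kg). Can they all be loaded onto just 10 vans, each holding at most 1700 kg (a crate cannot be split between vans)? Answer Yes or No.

Yes

A valid assignment using 9 vans:
  van 1: 1500 = 1500
  van 2: 1350 = 1350
  van 3: 1200 + 450 = 1650
  van 4: 1200 = 1200
  van 5: 1200 = 1200
  van 6: 1050 + 550 = 1600
  van 7: 900 + 700 = 1600
  van 8: 900 + 700 = 1600
  van 9: 700 + 550 = 1250
That uses only 9 ≤ 10, so 10 vans are enough.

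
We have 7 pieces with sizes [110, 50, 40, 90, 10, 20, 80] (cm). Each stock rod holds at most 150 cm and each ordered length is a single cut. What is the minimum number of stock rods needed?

3

Total = 110 + 90 + 80 + 50 + 40 + 20 + 10 = 400 cm.
Lower bound: ⌈400/150⌉ = 3 stock rods.
A packing using 3 stock rods:
  stock rod 1: 110 + 40 = 150
  stock rod 2: 90 + 50 + 10 = 150
  stock rod 3: 80 + 20 = 100
This matches the lower bound, so 3 is optimal.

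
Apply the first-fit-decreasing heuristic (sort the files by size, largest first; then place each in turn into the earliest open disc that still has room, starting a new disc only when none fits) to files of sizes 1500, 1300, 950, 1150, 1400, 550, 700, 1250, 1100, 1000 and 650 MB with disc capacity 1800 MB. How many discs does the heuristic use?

8

Sorted descending: 1500, 1400, 1300, 1250, 1150, 1100, 1000, 950, 700, 650, 550.
  1500 → disc 1 (new)  [load 1500/1800]
  1400 → disc 2 (new)  [load 1400/1800]
  1300 → disc 3 (new)  [load 1300/1800]
  1250 → disc 4 (new)  [load 1250/1800]
  1150 → disc 5 (new)  [load 1150/1800]
  1100 → disc 6 (new)  [load 1100/1800]
  1000 → disc 7 (new)  [load 1000/1800]
  950 → disc 8 (new)  [load 950/1800]
  700 → disc 6  [load 1800/1800]
  650 → disc 5  [load 1800/1800]
  550 → disc 4  [load 1800/1800]
8 discs opened.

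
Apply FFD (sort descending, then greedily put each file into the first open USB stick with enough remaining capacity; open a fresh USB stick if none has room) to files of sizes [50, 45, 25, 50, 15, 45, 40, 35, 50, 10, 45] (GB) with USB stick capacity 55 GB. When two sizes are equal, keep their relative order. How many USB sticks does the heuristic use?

9

Sorted descending: 50, 50, 50, 45, 45, 45, 40, 35, 25, 15, 10.
  50 → USB stick 1 (new)  [load 50/55]
  50 → USB stick 2 (new)  [load 50/55]
  50 → USB stick 3 (new)  [load 50/55]
  45 → USB stick 4 (new)  [load 45/55]
  45 → USB stick 5 (new)  [load 45/55]
  45 → USB stick 6 (new)  [load 45/55]
  40 → USB stick 7 (new)  [load 40/55]
  35 → USB stick 8 (new)  [load 35/55]
  25 → USB stick 9 (new)  [load 25/55]
  15 → USB stick 7  [load 55/55]
  10 → USB stick 4  [load 55/55]
9 USB sticks opened.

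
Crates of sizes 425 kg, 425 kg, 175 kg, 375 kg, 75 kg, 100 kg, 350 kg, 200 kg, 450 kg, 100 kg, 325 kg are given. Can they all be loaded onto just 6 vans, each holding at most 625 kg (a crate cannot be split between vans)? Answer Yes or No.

Yes

A valid assignment using 6 vans:
  van 1: 450 + 175 = 625
  van 2: 425 + 200 = 625
  van 3: 425 + 100 + 100 = 625
  van 4: 375 + 75 = 450
  van 5: 350 = 350
  van 6: 325 = 325
Every load is within 625 kg, so 6 vans suffice.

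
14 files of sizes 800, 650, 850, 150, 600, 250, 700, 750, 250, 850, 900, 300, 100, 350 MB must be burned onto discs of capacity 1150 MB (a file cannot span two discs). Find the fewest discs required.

8

Total = 900 + 850 + 850 + 800 + 750 + 700 + 650 + 600 + 350 + 300 + 250 + 250 + 150 + 100 = 7500 MB.
Lower bound: ⌈7500/1150⌉ = 7 discs.
Also, 8 files each exceed 575 MB, and no two of those can share a disc, so at least 8 discs are needed.
A packing using 8 discs:
  disc 1: 900 + 250 = 1150
  disc 2: 850 + 300 = 1150
  disc 3: 850 + 250 = 1100
  disc 4: 800 + 350 = 1150
  disc 5: 750 + 150 + 100 = 1000
  disc 6: 700 = 700
  disc 7: 650 = 650
  disc 8: 600 = 600
This matches the lower bound, so 8 is optimal.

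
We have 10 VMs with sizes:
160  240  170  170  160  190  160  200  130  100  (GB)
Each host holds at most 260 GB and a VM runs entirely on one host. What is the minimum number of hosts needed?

9

Total = 240 + 200 + 190 + 170 + 170 + 160 + 160 + 160 + 130 + 100 = 1680 GB.
Lower bound: ⌈1680/260⌉ = 7 hosts.
Also, 8 VMs each exceed 130 GB, and no two of those can share a host, so at least 8 hosts are needed.
A packing using 9 hosts:
  host 1: 240 = 240
  host 2: 200 = 200
  host 3: 190 = 190
  host 4: 170 = 170
  host 5: 170 = 170
  host 6: 160 + 100 = 260
  host 7: 160 = 160
  host 8: 160 = 160
  host 9: 130 = 130
No arrangement into 8 hosts stays within capacity, so 9 is optimal.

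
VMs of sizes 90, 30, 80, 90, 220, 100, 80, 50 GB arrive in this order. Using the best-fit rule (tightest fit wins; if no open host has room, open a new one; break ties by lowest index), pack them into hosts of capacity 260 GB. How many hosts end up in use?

  90 → host 1 (new)  [load 90/260]
  30 → host 1  [load 120/260]
  80 → host 1  [load 200/260]
  90 → host 2 (new)  [load 90/260]
  220 → host 3 (new)  [load 220/260]
  100 → host 2  [load 190/260]
  80 → host 4 (new)  [load 80/260]
  50 → host 1  [load 250/260]
4 hosts opened.

4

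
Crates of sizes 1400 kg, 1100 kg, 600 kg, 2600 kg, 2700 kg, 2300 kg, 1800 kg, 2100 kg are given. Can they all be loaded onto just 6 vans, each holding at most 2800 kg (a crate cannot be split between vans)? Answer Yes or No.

Yes

A valid assignment using 6 vans:
  van 1: 2700 = 2700
  van 2: 2600 = 2600
  van 3: 2300 = 2300
  van 4: 2100 + 600 = 2700
  van 5: 1800 = 1800
  van 6: 1400 + 1100 = 2500
Every load is within 2800 kg, so 6 vans suffice.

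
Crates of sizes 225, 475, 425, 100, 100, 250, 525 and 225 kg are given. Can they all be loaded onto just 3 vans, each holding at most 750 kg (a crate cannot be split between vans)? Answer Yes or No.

No

Total = 2325 kg; ⌈2325/750⌉ = 4.
At least 4 vans are required, but only 3 are allowed.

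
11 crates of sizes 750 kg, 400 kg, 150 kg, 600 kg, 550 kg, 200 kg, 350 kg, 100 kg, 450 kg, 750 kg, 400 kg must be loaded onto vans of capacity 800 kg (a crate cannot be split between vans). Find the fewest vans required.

6

Total = 750 + 750 + 600 + 550 + 450 + 400 + 400 + 350 + 200 + 150 + 100 = 4700 kg.
Lower bound: ⌈4700/800⌉ = 6 vans.
A packing using 6 vans:
  van 1: 750 = 750
  van 2: 750 = 750
  van 3: 600 + 200 = 800
  van 4: 550 + 150 + 100 = 800
  van 5: 450 + 350 = 800
  van 6: 400 + 400 = 800
This matches the lower bound, so 6 is optimal.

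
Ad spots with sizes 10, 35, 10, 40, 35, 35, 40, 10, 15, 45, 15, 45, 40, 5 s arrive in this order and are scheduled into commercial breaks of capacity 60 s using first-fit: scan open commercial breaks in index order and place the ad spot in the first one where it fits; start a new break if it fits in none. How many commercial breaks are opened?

  10 → break 1 (new)  [load 10/60]
  35 → break 1  [load 45/60]
  10 → break 1  [load 55/60]
  40 → break 2 (new)  [load 40/60]
  35 → break 3 (new)  [load 35/60]
  35 → break 4 (new)  [load 35/60]
  40 → break 5 (new)  [load 40/60]
  10 → break 2  [load 50/60]
  15 → break 3  [load 50/60]
  45 → break 6 (new)  [load 45/60]
  15 → break 4  [load 50/60]
  45 → break 7 (new)  [load 45/60]
  40 → break 8 (new)  [load 40/60]
  5 → break 1  [load 60/60]
8 commercial breaks opened.

8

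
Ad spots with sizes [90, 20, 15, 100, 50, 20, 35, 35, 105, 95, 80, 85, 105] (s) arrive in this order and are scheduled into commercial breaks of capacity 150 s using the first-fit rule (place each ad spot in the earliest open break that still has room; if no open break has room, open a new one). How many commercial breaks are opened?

  90 → break 1 (new)  [load 90/150]
  20 → break 1  [load 110/150]
  15 → break 1  [load 125/150]
  100 → break 2 (new)  [load 100/150]
  50 → break 2  [load 150/150]
  20 → break 1  [load 145/150]
  35 → break 3 (new)  [load 35/150]
  35 → break 3  [load 70/150]
  105 → break 4 (new)  [load 105/150]
  95 → break 5 (new)  [load 95/150]
  80 → break 3  [load 150/150]
  85 → break 6 (new)  [load 85/150]
  105 → break 7 (new)  [load 105/150]
7 commercial breaks opened.

7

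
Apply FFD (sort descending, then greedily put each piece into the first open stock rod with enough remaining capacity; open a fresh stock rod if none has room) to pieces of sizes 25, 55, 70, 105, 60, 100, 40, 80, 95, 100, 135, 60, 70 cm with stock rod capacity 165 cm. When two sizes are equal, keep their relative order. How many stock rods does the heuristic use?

7

Sorted descending: 135, 105, 100, 100, 95, 80, 70, 70, 60, 60, 55, 40, 25.
  135 → stock rod 1 (new)  [load 135/165]
  105 → stock rod 2 (new)  [load 105/165]
  100 → stock rod 3 (new)  [load 100/165]
  100 → stock rod 4 (new)  [load 100/165]
  95 → stock rod 5 (new)  [load 95/165]
  80 → stock rod 6 (new)  [load 80/165]
  70 → stock rod 5  [load 165/165]
  70 → stock rod 6  [load 150/165]
  60 → stock rod 2  [load 165/165]
  60 → stock rod 3  [load 160/165]
  55 → stock rod 4  [load 155/165]
  40 → stock rod 7 (new)  [load 40/165]
  25 → stock rod 1  [load 160/165]
7 stock rods opened.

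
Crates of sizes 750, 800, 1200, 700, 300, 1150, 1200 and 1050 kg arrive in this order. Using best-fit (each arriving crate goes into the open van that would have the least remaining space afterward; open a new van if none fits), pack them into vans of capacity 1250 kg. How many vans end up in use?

  750 → van 1 (new)  [load 750/1250]
  800 → van 2 (new)  [load 800/1250]
  1200 → van 3 (new)  [load 1200/1250]
  700 → van 4 (new)  [load 700/1250]
  300 → van 2  [load 1100/1250]
  1150 → van 5 (new)  [load 1150/1250]
  1200 → van 6 (new)  [load 1200/1250]
  1050 → van 7 (new)  [load 1050/1250]
7 vans opened.

7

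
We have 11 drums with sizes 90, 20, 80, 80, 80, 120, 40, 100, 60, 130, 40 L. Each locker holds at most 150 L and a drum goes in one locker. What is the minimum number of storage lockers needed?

Total = 130 + 120 + 100 + 90 + 80 + 80 + 80 + 60 + 40 + 40 + 20 = 840 L.
Lower bound: ⌈840/150⌉ = 6 storage lockers.
Also, 7 drums each exceed 75 L, and no two of those can share a locker, so at least 7 storage lockers are needed.
A packing using 7 storage lockers:
  locker 1: 130 + 20 = 150
  locker 2: 120 = 120
  locker 3: 100 + 40 = 140
  locker 4: 90 + 60 = 150
  locker 5: 80 + 40 = 120
  locker 6: 80 = 80
  locker 7: 80 = 80
This matches the lower bound, so 7 is optimal.

7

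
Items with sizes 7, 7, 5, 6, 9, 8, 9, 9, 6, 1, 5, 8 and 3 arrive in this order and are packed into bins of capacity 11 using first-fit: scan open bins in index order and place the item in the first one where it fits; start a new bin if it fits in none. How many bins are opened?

  7 → bin 1 (new)  [load 7/11]
  7 → bin 2 (new)  [load 7/11]
  5 → bin 3 (new)  [load 5/11]
  6 → bin 3  [load 11/11]
  9 → bin 4 (new)  [load 9/11]
  8 → bin 5 (new)  [load 8/11]
  9 → bin 6 (new)  [load 9/11]
  9 → bin 7 (new)  [load 9/11]
  6 → bin 8 (new)  [load 6/11]
  1 → bin 1  [load 8/11]
  5 → bin 8  [load 11/11]
  8 → bin 9 (new)  [load 8/11]
  3 → bin 1  [load 11/11]
9 bins opened.

9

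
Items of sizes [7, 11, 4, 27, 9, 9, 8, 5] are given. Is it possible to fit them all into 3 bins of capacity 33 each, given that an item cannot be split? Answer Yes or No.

Yes

A valid assignment using 3 bins:
  bin 1: 27 + 5 = 32
  bin 2: 11 + 9 + 9 + 4 = 33
  bin 3: 8 + 7 = 15
Every load is within 33, so 3 bins suffice.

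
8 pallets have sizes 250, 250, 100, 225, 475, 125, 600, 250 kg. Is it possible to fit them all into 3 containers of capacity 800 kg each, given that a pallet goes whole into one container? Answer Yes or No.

Yes

A valid assignment using 3 containers:
  container 1: 600 + 125 = 725
  container 2: 475 + 225 + 100 = 800
  container 3: 250 + 250 + 250 = 750
Every load is within 800 kg, so 3 containers suffice.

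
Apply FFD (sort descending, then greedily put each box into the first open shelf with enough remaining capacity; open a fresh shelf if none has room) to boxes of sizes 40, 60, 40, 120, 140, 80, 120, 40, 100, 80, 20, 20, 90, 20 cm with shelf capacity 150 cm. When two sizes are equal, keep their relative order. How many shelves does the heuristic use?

7

Sorted descending: 140, 120, 120, 100, 90, 80, 80, 60, 40, 40, 40, 20, 20, 20.
  140 → shelf 1 (new)  [load 140/150]
  120 → shelf 2 (new)  [load 120/150]
  120 → shelf 3 (new)  [load 120/150]
  100 → shelf 4 (new)  [load 100/150]
  90 → shelf 5 (new)  [load 90/150]
  80 → shelf 6 (new)  [load 80/150]
  80 → shelf 7 (new)  [load 80/150]
  60 → shelf 5  [load 150/150]
  40 → shelf 4  [load 140/150]
  40 → shelf 6  [load 120/150]
  40 → shelf 7  [load 120/150]
  20 → shelf 2  [load 140/150]
  20 → shelf 3  [load 140/150]
  20 → shelf 6  [load 140/150]
7 shelves opened.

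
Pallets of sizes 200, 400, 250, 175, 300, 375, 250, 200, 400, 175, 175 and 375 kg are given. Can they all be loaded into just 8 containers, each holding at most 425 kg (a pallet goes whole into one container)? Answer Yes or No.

No

Total = 3275 kg; ⌈3275/425⌉ = 8.
The bound of 8 does not rule out 8, but exhaustive search shows no assignment into 8 containers of capacity 425 kg exists — the minimum is 9.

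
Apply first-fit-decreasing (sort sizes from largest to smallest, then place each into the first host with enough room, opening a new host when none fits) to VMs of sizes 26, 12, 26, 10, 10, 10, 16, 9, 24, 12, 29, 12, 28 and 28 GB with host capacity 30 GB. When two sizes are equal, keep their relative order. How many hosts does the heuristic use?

Sorted descending: 29, 28, 28, 26, 26, 24, 16, 12, 12, 12, 10, 10, 10, 9.
  29 → host 1 (new)  [load 29/30]
  28 → host 2 (new)  [load 28/30]
  28 → host 3 (new)  [load 28/30]
  26 → host 4 (new)  [load 26/30]
  26 → host 5 (new)  [load 26/30]
  24 → host 6 (new)  [load 24/30]
  16 → host 7 (new)  [load 16/30]
  12 → host 7  [load 28/30]
  12 → host 8 (new)  [load 12/30]
  12 → host 8  [load 24/30]
  10 → host 9 (new)  [load 10/30]
  10 → host 9  [load 20/30]
  10 → host 9  [load 30/30]
  9 → host 10 (new)  [load 9/30]
10 hosts opened.

10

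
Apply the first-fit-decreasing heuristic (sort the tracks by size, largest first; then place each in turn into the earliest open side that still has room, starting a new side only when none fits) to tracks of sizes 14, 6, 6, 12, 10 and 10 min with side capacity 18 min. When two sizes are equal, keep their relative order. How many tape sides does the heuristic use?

4

Sorted descending: 14, 12, 10, 10, 6, 6.
  14 → side 1 (new)  [load 14/18]
  12 → side 2 (new)  [load 12/18]
  10 → side 3 (new)  [load 10/18]
  10 → side 4 (new)  [load 10/18]
  6 → side 2  [load 18/18]
  6 → side 3  [load 16/18]
4 tape sides opened.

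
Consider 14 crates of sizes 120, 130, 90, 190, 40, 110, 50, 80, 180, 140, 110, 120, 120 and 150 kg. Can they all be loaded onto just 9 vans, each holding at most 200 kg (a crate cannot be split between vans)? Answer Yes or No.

Total = 1630 kg; ⌈1630/200⌉ = 9.
10 crates each exceed half the capacity and cannot share a van, forcing at least 10 vans.
At least 10 vans are required, but only 9 are allowed.

No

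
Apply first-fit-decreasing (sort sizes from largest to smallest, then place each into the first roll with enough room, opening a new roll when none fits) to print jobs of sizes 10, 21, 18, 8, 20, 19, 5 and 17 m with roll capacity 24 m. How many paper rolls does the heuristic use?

Sorted descending: 21, 20, 19, 18, 17, 10, 8, 5.
  21 → roll 1 (new)  [load 21/24]
  20 → roll 2 (new)  [load 20/24]
  19 → roll 3 (new)  [load 19/24]
  18 → roll 4 (new)  [load 18/24]
  17 → roll 5 (new)  [load 17/24]
  10 → roll 6 (new)  [load 10/24]
  8 → roll 6  [load 18/24]
  5 → roll 3  [load 24/24]
6 paper rolls opened.

6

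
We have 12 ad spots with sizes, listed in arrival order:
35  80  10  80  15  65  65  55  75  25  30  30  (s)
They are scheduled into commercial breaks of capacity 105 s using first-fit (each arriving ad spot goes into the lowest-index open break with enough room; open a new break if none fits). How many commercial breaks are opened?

  35 → break 1 (new)  [load 35/105]
  80 → break 2 (new)  [load 80/105]
  10 → break 1  [load 45/105]
  80 → break 3 (new)  [load 80/105]
  15 → break 1  [load 60/105]
  65 → break 4 (new)  [load 65/105]
  65 → break 5 (new)  [load 65/105]
  55 → break 6 (new)  [load 55/105]
  75 → break 7 (new)  [load 75/105]
  25 → break 1  [load 85/105]
  30 → break 4  [load 95/105]
  30 → break 5  [load 95/105]
7 commercial breaks opened.

7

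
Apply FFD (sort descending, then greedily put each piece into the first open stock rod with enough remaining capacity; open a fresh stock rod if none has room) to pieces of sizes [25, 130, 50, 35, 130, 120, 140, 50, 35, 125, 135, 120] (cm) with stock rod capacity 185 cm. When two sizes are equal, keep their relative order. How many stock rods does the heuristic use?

Sorted descending: 140, 135, 130, 130, 125, 120, 120, 50, 50, 35, 35, 25.
  140 → stock rod 1 (new)  [load 140/185]
  135 → stock rod 2 (new)  [load 135/185]
  130 → stock rod 3 (new)  [load 130/185]
  130 → stock rod 4 (new)  [load 130/185]
  125 → stock rod 5 (new)  [load 125/185]
  120 → stock rod 6 (new)  [load 120/185]
  120 → stock rod 7 (new)  [load 120/185]
  50 → stock rod 2  [load 185/185]
  50 → stock rod 3  [load 180/185]
  35 → stock rod 1  [load 175/185]
  35 → stock rod 4  [load 165/185]
  25 → stock rod 5  [load 150/185]
7 stock rods opened.

7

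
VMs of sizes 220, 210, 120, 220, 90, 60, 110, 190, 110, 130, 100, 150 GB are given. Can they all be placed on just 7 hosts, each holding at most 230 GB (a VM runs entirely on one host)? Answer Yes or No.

No

Total = 1710 GB; ⌈1710/230⌉ = 8.
At least 8 hosts are required, but only 7 are allowed.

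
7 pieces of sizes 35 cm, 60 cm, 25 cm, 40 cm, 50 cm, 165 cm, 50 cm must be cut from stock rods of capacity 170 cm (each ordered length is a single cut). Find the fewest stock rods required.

3

Total = 165 + 60 + 50 + 50 + 40 + 35 + 25 = 425 cm.
Lower bound: ⌈425/170⌉ = 3 stock rods.
A packing using 3 stock rods:
  stock rod 1: 165 = 165
  stock rod 2: 60 + 50 + 50 = 160
  stock rod 3: 40 + 35 + 25 = 100
This matches the lower bound, so 3 is optimal.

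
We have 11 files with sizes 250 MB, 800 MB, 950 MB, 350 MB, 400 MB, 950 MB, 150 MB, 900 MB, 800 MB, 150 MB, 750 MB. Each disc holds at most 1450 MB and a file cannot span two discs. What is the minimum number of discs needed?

Total = 950 + 950 + 900 + 800 + 800 + 750 + 400 + 350 + 250 + 150 + 150 = 6450 MB.
Lower bound: ⌈6450/1450⌉ = 5 discs.
Also, 6 files each exceed 725 MB, and no two of those can share a disc, so at least 6 discs are needed.
A packing using 6 discs:
  disc 1: 950 + 400 = 1350
  disc 2: 950 + 350 + 150 = 1450
  disc 3: 900 + 250 + 150 = 1300
  disc 4: 800 = 800
  disc 5: 800 = 800
  disc 6: 750 = 750
This matches the lower bound, so 6 is optimal.

6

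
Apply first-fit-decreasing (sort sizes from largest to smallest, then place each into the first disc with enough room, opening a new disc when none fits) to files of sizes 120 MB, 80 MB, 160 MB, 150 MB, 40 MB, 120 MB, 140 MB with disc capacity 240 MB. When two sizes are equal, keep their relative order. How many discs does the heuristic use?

4

Sorted descending: 160, 150, 140, 120, 120, 80, 40.
  160 → disc 1 (new)  [load 160/240]
  150 → disc 2 (new)  [load 150/240]
  140 → disc 3 (new)  [load 140/240]
  120 → disc 4 (new)  [load 120/240]
  120 → disc 4  [load 240/240]
  80 → disc 1  [load 240/240]
  40 → disc 2  [load 190/240]
4 discs opened.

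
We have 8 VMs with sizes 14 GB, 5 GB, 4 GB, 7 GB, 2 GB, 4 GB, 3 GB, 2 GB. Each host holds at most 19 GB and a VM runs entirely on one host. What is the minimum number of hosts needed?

Total = 14 + 7 + 5 + 4 + 4 + 3 + 2 + 2 = 41 GB.
Lower bound: ⌈41/19⌉ = 3 hosts.
A packing using 3 hosts:
  host 1: 14 + 5 = 19
  host 2: 7 + 4 + 4 + 3 = 18
  host 3: 2 + 2 = 4
This matches the lower bound, so 3 is optimal.

3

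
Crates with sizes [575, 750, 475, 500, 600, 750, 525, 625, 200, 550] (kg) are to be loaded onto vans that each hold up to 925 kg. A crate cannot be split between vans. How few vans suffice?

9

Total = 750 + 750 + 625 + 600 + 575 + 550 + 525 + 500 + 475 + 200 = 5550 kg.
Lower bound: ⌈5550/925⌉ = 6 vans.
Also, 9 crates each exceed 925/2 kg, and no two of those can share a van, so at least 9 vans are needed.
A packing using 9 vans:
  van 1: 750 = 750
  van 2: 750 = 750
  van 3: 625 + 200 = 825
  van 4: 600 = 600
  van 5: 575 = 575
  van 6: 550 = 550
  van 7: 525 = 525
  van 8: 500 = 500
  van 9: 475 = 475
This matches the lower bound, so 9 is optimal.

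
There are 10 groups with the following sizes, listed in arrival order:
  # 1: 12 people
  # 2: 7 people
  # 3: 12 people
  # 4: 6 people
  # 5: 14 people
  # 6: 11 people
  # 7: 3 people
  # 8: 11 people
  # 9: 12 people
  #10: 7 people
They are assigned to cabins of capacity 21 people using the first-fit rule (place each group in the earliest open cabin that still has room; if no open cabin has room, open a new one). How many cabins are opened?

  12 → cabin 1 (new)  [load 12/21]
  7 → cabin 1  [load 19/21]
  12 → cabin 2 (new)  [load 12/21]
  6 → cabin 2  [load 18/21]
  14 → cabin 3 (new)  [load 14/21]
  11 → cabin 4 (new)  [load 11/21]
  3 → cabin 2  [load 21/21]
  11 → cabin 5 (new)  [load 11/21]
  12 → cabin 6 (new)  [load 12/21]
  7 → cabin 3  [load 21/21]
6 cabins opened.

6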